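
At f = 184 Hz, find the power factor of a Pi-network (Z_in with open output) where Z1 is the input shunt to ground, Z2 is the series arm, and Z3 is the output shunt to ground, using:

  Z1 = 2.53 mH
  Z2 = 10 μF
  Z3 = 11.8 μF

Step 1 — Angular frequency: ω = 2π·f = 2π·184 = 1156 rad/s.
Step 2 — Component impedances:
  Z1: Z = jωL = j·1156·0.00253 = 0 + j2.925 Ω
  Z2: Z = 1/(jωC) = -j/(ω·C) = 0 - j86.5 Ω
  Z3: Z = 1/(jωC) = -j/(ω·C) = 0 - j73.3 Ω
Step 3 — With open output, the series arm Z2 and the output shunt Z3 appear in series to ground: Z2 + Z3 = 0 - j159.8 Ω.
Step 4 — Parallel with input shunt Z1: Z_in = Z1 || (Z2 + Z3) = 0 + j2.979 Ω = 2.979∠90.0° Ω.
Step 5 — Power factor: PF = cos(φ) = Re(Z)/|Z| = -0/2.979 = -0.
Step 6 — Type: Im(Z) = 2.979 ⇒ lagging (phase φ = 90.0°).

PF = -0 (lagging, φ = 90.0°)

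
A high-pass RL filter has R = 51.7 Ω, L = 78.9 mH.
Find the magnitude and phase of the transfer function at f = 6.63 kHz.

Step 1 — Angular frequency: ω = 2π·6630 = 4.166e+04 rad/s.
Step 2 — Transfer function: H(jω) = jωL/(R + jωL).
Step 3 — Numerator jωL = j·3287; denominator R + jωL = 51.7 + j3287.
Step 4 — H = 0.9998 + j0.01573.
Step 5 — Magnitude: |H| = 0.9999 (-0.0 dB); phase: φ = 0.9°.

|H| = 0.9999 (-0.0 dB), φ = 0.9°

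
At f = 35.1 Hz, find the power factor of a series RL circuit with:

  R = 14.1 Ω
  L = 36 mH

Step 1 — Angular frequency: ω = 2π·f = 2π·35.1 = 220.5 rad/s.
Step 2 — Component impedances:
  R: Z = R = 14.1 Ω
  L: Z = jωL = j·220.5·0.036 = 0 + j7.939 Ω
Step 3 — Series combination: Z_total = R + L = 14.1 + j7.939 Ω = 16.18∠29.4° Ω.
Step 4 — Power factor: PF = cos(φ) = Re(Z)/|Z| = 14.1/16.18 = 0.8714.
Step 5 — Type: Im(Z) = 7.939 ⇒ lagging (phase φ = 29.4°).

PF = 0.8714 (lagging, φ = 29.4°)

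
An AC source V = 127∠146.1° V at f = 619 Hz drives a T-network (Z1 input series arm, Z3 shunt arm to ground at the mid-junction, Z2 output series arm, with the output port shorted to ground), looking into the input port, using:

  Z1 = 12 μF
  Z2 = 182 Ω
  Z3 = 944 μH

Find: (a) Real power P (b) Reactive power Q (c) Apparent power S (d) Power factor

Step 1 — Angular frequency: ω = 2π·f = 2π·619 = 3889 rad/s.
Step 2 — Component impedances:
  Z1: Z = 1/(jωC) = -j/(ω·C) = 0 - j21.43 Ω
  Z2: Z = R = 182 Ω
  Z3: Z = jωL = j·3889·0.000944 = 0 + j3.671 Ω
Step 3 — With the output port shorted to ground, the output series arm Z2 runs from the junction to ground; the shunt arm Z3 also runs from the junction to ground. They appear in parallel: Z3 || Z2 = 0.07403 + j3.67 Ω.
Step 4 — Series with input arm Z1: Z_in = Z1 + (Z3 || Z2) = 0.07403 - j17.76 Ω = 17.76∠-89.8° Ω.
Step 5 — Source phasor: V = 127∠146.1° V = -105.4 + j70.83 V.
Step 6 — Current: I = V / Z = -4.014 - j5.92 A = 7.152∠-124.1° A.
Step 7 — Complex power: S = V·I* = 3.787 - j908.3 VA.
Step 8 — Real power: P = Re(S) = 3.787 W.
Step 9 — Reactive power: Q = Im(S) = -908.3 VAR.
Step 10 — Apparent power: |S| = 908.3 VA.
Step 11 — Power factor: PF = P/|S| = 0.004169 (leading).

(a) P = 3.787 W  (b) Q = -908.3 VAR  (c) S = 908.3 VA  (d) PF = 0.004169 (leading)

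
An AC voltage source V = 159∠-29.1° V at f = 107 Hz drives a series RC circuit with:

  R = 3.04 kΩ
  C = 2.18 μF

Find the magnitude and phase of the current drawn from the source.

Step 1 — Angular frequency: ω = 2π·f = 2π·107 = 672.3 rad/s.
Step 2 — Component impedances:
  R: Z = R = 3040 Ω
  C: Z = 1/(jωC) = -j/(ω·C) = 0 - j682.3 Ω
Step 3 — Series combination: Z_total = R + C = 3040 - j682.3 Ω = 3116∠-12.7° Ω.
Step 4 — Source phasor: V = 159∠-29.1° V = 138.9 - j77.33 V.
Step 5 — Ohm's law: I = V / Z_total = (138.9 - j77.33) / (3040 - j682.3) = 0.04894 - j0.01445 A.
Step 6 — Convert to polar: |I| = 0.05103 A, ∠I = -16.4°.

I = 0.05103∠-16.4° A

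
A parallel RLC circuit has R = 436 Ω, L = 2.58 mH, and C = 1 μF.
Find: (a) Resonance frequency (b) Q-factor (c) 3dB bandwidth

Step 1 — Resonance: ω₀ = 1/√(LC) = 1/√(0.00258·1e-06) = 1.969e+04 rad/s.
Step 2 — f₀ = ω₀/(2π) = 3133 Hz.
Step 3 — Parallel Q: Q = R/(ω₀L) = 436/(1.969e+04·0.00258) = 8.584.
Step 4 — Bandwidth: Δω = ω₀/Q = 2294 rad/s; BW = Δω/(2π) = 365 Hz.

(a) f₀ = 3133 Hz  (b) Q = 8.584  (c) BW = 365 Hz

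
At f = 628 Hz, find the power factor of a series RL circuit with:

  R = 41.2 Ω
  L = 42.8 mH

Step 1 — Angular frequency: ω = 2π·f = 2π·628 = 3946 rad/s.
Step 2 — Component impedances:
  R: Z = R = 41.2 Ω
  L: Z = jωL = j·3946·0.0428 = 0 + j168.9 Ω
Step 3 — Series combination: Z_total = R + L = 41.2 + j168.9 Ω = 173.8∠76.3° Ω.
Step 4 — Power factor: PF = cos(φ) = Re(Z)/|Z| = 41.2/173.83 = 0.237.
Step 5 — Type: Im(Z) = 168.9 ⇒ lagging (phase φ = 76.3°).

PF = 0.237 (lagging, φ = 76.3°)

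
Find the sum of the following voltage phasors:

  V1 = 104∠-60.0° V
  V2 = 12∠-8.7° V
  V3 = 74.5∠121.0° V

Step 1 — Convert each phasor to rectangular form:
  V1 = 104·(cos(-60.0°) + j·sin(-60.0°)) = 52 - j90.07 V
  V2 = 12·(cos(-8.7°) + j·sin(-8.7°)) = 11.86 - j1.815 V
  V3 = 74.5·(cos(121.0°) + j·sin(121.0°)) = -38.37 + j63.86 V
Step 2 — Sum components: V_total = 25.49 - j28.02 V.
Step 3 — Convert to polar: |V_total| = 37.88 V, ∠V_total = -47.7°.

V_total = 37.88∠-47.7° V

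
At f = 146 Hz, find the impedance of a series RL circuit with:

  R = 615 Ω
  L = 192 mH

Step 1 — Angular frequency: ω = 2π·f = 2π·146 = 917.3 rad/s.
Step 2 — Component impedances:
  R: Z = R = 615 Ω
  L: Z = jωL = j·917.3·0.192 = 0 + j176.1 Ω
Step 3 — Series combination: Z_total = R + L = 615 + j176.1 Ω = 639.7∠16.0° Ω.

Z = 615 + j176.1 Ω = 639.7∠16.0° Ω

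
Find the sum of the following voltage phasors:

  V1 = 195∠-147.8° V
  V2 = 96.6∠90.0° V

Step 1 — Convert each phasor to rectangular form:
  V1 = 195·(cos(-147.8°) + j·sin(-147.8°)) = -165 - j103.9 V
  V2 = 96.6·(cos(90.0°) + j·sin(90.0°)) = 0 + j96.6 V
Step 2 — Sum components: V_total = -165 - j7.311 V.
Step 3 — Convert to polar: |V_total| = 165.2 V, ∠V_total = -177.5°.

V_total = 165.2∠-177.5° V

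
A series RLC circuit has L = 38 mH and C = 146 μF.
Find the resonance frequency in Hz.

Step 1 — Resonance condition Im(Z)=0 gives ω₀ = 1/√(LC).
Step 2 — ω₀ = 1/√(0.038·0.000146) = 424.6 rad/s.
Step 3 — f₀ = ω₀/(2π) = 67.57 Hz.

f₀ = 67.57 Hz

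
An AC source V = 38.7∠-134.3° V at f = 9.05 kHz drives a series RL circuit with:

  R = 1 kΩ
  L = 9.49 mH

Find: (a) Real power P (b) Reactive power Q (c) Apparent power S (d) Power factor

Step 1 — Angular frequency: ω = 2π·f = 2π·9050 = 5.686e+04 rad/s.
Step 2 — Component impedances:
  R: Z = R = 1000 Ω
  L: Z = jωL = j·5.686e+04·0.00949 = 0 + j539.6 Ω
Step 3 — Series combination: Z_total = R + L = 1000 + j539.6 Ω = 1136∠28.4° Ω.
Step 4 — Source phasor: V = 38.7∠-134.3° V = -27.03 - j27.7 V.
Step 5 — Current: I = V / Z = -0.03251 - j0.01015 A = 0.03406∠-162.7° A.
Step 6 — Complex power: S = V·I* = 1.16 + j0.6259 VA.
Step 7 — Real power: P = Re(S) = 1.16 W.
Step 8 — Reactive power: Q = Im(S) = 0.6259 VAR.
Step 9 — Apparent power: |S| = 1.318 VA.
Step 10 — Power factor: PF = P/|S| = 0.88 (lagging).

(a) P = 1.16 W  (b) Q = 0.6259 VAR  (c) S = 1.318 VA  (d) PF = 0.88 (lagging)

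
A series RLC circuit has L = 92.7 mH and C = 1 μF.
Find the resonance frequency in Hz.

Step 1 — Resonance condition Im(Z)=0 gives ω₀ = 1/√(LC).
Step 2 — ω₀ = 1/√(0.0927·1e-06) = 3284 rad/s.
Step 3 — f₀ = ω₀/(2π) = 522.7 Hz.

f₀ = 522.7 Hz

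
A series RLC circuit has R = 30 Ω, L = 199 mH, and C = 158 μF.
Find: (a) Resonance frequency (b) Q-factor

Step 1 — Resonance condition Im(Z)=0 gives ω₀ = 1/√(LC).
Step 2 — ω₀ = 1/√(0.199·0.000158) = 178.3 rad/s.
Step 3 — f₀ = ω₀/(2π) = 28.38 Hz.
Step 4 — Series Q: Q = ω₀L/R = 178.3·0.199/30 = 1.183.

(a) f₀ = 28.38 Hz  (b) Q = 1.183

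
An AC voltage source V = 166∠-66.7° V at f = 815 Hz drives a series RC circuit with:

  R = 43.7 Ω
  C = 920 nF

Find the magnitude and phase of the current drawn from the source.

Step 1 — Angular frequency: ω = 2π·f = 2π·815 = 5121 rad/s.
Step 2 — Component impedances:
  R: Z = R = 43.7 Ω
  C: Z = 1/(jωC) = -j/(ω·C) = 0 - j212.3 Ω
Step 3 — Series combination: Z_total = R + C = 43.7 - j212.3 Ω = 216.7∠-78.4° Ω.
Step 4 — Source phasor: V = 166∠-66.7° V = 65.66 - j152.5 V.
Step 5 — Ohm's law: I = V / Z_total = (65.66 - j152.5) / (43.7 - j212.3) = 0.7502 + j0.1549 A.
Step 6 — Convert to polar: |I| = 0.766 A, ∠I = 11.7°.

I = 0.766∠11.7° A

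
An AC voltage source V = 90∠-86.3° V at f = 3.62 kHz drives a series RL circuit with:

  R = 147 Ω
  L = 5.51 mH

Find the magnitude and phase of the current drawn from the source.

Step 1 — Angular frequency: ω = 2π·f = 2π·3620 = 2.275e+04 rad/s.
Step 2 — Component impedances:
  R: Z = R = 147 Ω
  L: Z = jωL = j·2.275e+04·0.00551 = 0 + j125.3 Ω
Step 3 — Series combination: Z_total = R + L = 147 + j125.3 Ω = 193.2∠40.4° Ω.
Step 4 — Source phasor: V = 90∠-86.3° V = 5.808 - j89.81 V.
Step 5 — Ohm's law: I = V / Z_total = (5.808 - j89.81) / (147 + j125.3) = -0.2788 - j0.3733 A.
Step 6 — Convert to polar: |I| = 0.4659 A, ∠I = -126.7°.

I = 0.4659∠-126.7° A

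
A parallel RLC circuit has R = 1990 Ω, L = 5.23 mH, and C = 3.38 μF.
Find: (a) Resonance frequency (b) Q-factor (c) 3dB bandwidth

Step 1 — Resonance: ω₀ = 1/√(LC) = 1/√(0.00523·3.38e-06) = 7521 rad/s.
Step 2 — f₀ = ω₀/(2π) = 1197 Hz.
Step 3 — Parallel Q: Q = R/(ω₀L) = 1990/(7521·0.00523) = 50.59.
Step 4 — Bandwidth: Δω = ω₀/Q = 148.7 rad/s; BW = Δω/(2π) = 23.66 Hz.

(a) f₀ = 1197 Hz  (b) Q = 50.59  (c) BW = 23.66 Hz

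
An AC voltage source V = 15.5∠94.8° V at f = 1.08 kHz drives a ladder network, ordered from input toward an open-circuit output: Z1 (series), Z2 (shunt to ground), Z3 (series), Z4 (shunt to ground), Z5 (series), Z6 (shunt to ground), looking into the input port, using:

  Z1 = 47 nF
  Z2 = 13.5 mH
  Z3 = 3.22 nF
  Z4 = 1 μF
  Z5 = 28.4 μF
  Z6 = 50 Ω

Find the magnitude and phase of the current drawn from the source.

Step 1 — Angular frequency: ω = 2π·f = 2π·1080 = 6786 rad/s.
Step 2 — Component impedances:
  Z1: Z = 1/(jωC) = -j/(ω·C) = 0 - j3135 Ω
  Z2: Z = jωL = j·6786·0.0135 = 0 + j91.61 Ω
  Z3: Z = 1/(jωC) = -j/(ω·C) = 0 - j4.577e+04 Ω
  Z4: Z = 1/(jωC) = -j/(ω·C) = 0 - j147.4 Ω
  Z5: Z = 1/(jωC) = -j/(ω·C) = 0 - j5.189 Ω
  Z6: Z = R = 50 Ω
Step 3 — Ladder network (open output): work backward from the far end, alternating series and parallel combinations. Z_in = 0.0001693 - j3044 Ω = 3044∠-90.0° Ω.
Step 4 — Source phasor: V = 15.5∠94.8° V = -1.297 + j15.45 V.
Step 5 — Ohm's law: I = V / Z_total = (-1.297 + j15.45) / (0.0001693 - j3044) = -0.005075 - j0.0004261 A.
Step 6 — Convert to polar: |I| = 0.005093 A, ∠I = -175.2°.

I = 0.005093∠-175.2° A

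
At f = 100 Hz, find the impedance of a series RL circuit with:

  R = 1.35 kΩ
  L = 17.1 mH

Step 1 — Angular frequency: ω = 2π·f = 2π·100 = 628.3 rad/s.
Step 2 — Component impedances:
  R: Z = R = 1350 Ω
  L: Z = jωL = j·628.3·0.0171 = 0 + j10.74 Ω
Step 3 — Series combination: Z_total = R + L = 1350 + j10.74 Ω = 1350∠0.5° Ω.

Z = 1350 + j10.74 Ω = 1350∠0.5° Ω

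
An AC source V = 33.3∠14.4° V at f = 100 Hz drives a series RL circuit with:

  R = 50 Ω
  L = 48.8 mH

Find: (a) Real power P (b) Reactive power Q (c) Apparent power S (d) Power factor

Step 1 — Angular frequency: ω = 2π·f = 2π·100 = 628.3 rad/s.
Step 2 — Component impedances:
  R: Z = R = 50 Ω
  L: Z = jωL = j·628.3·0.0488 = 0 + j30.66 Ω
Step 3 — Series combination: Z_total = R + L = 50 + j30.66 Ω = 58.65∠31.5° Ω.
Step 4 — Source phasor: V = 33.3∠14.4° V = 32.25 + j8.281 V.
Step 5 — Current: I = V / Z = 0.5426 - j0.1671 A = 0.5677∠-17.1° A.
Step 6 — Complex power: S = V·I* = 16.12 + j9.883 VA.
Step 7 — Real power: P = Re(S) = 16.12 W.
Step 8 — Reactive power: Q = Im(S) = 9.883 VAR.
Step 9 — Apparent power: |S| = 18.91 VA.
Step 10 — Power factor: PF = P/|S| = 0.8525 (lagging).

(a) P = 16.12 W  (b) Q = 9.883 VAR  (c) S = 18.91 VA  (d) PF = 0.8525 (lagging)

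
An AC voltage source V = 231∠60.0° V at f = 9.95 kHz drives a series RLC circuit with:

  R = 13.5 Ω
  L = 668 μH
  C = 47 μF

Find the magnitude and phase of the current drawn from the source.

Step 1 — Angular frequency: ω = 2π·f = 2π·9950 = 6.252e+04 rad/s.
Step 2 — Component impedances:
  R: Z = R = 13.5 Ω
  L: Z = jωL = j·6.252e+04·0.000668 = 0 + j41.76 Ω
  C: Z = 1/(jωC) = -j/(ω·C) = 0 - j0.3403 Ω
Step 3 — Series combination: Z_total = R + L + C = 13.5 + j41.42 Ω = 43.57∠71.9° Ω.
Step 4 — Source phasor: V = 231∠60.0° V = 115.5 + j200.1 V.
Step 5 — Ohm's law: I = V / Z_total = (115.5 + j200.1) / (13.5 + j41.42) = 5.187 - j1.098 A.
Step 6 — Convert to polar: |I| = 5.302 A, ∠I = -11.9°.

I = 5.302∠-11.9° A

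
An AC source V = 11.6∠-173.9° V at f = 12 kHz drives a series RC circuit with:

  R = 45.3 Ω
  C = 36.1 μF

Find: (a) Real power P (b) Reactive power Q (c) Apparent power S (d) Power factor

Step 1 — Angular frequency: ω = 2π·f = 2π·1.2e+04 = 7.54e+04 rad/s.
Step 2 — Component impedances:
  R: Z = R = 45.3 Ω
  C: Z = 1/(jωC) = -j/(ω·C) = 0 - j0.3674 Ω
Step 3 — Series combination: Z_total = R + C = 45.3 - j0.3674 Ω = 45.3∠-0.5° Ω.
Step 4 — Source phasor: V = 11.6∠-173.9° V = -11.53 - j1.233 V.
Step 5 — Current: I = V / Z = -0.2544 - j0.02927 A = 0.2561∠-173.4° A.
Step 6 — Complex power: S = V·I* = 2.97 - j0.02409 VA.
Step 7 — Real power: P = Re(S) = 2.97 W.
Step 8 — Reactive power: Q = Im(S) = -0.02409 VAR.
Step 9 — Apparent power: |S| = 2.97 VA.
Step 10 — Power factor: PF = P/|S| = 1 (leading).

(a) P = 2.97 W  (b) Q = -0.02409 VAR  (c) S = 2.97 VA  (d) PF = 1 (leading)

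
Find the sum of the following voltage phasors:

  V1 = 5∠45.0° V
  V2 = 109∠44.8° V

Step 1 — Convert each phasor to rectangular form:
  V1 = 5·(cos(45.0°) + j·sin(45.0°)) = 3.536 + j3.536 V
  V2 = 109·(cos(44.8°) + j·sin(44.8°)) = 77.34 + j76.81 V
Step 2 — Sum components: V_total = 80.88 + j80.34 V.
Step 3 — Convert to polar: |V_total| = 114 V, ∠V_total = 44.8°.

V_total = 114∠44.8° V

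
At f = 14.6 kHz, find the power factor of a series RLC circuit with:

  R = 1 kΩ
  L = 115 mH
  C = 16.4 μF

Step 1 — Angular frequency: ω = 2π·f = 2π·1.46e+04 = 9.173e+04 rad/s.
Step 2 — Component impedances:
  R: Z = R = 1000 Ω
  L: Z = jωL = j·9.173e+04·0.115 = 0 + j1.055e+04 Ω
  C: Z = 1/(jωC) = -j/(ω·C) = 0 - j0.6647 Ω
Step 3 — Series combination: Z_total = R + L + C = 1000 + j1.055e+04 Ω = 1.06e+04∠84.6° Ω.
Step 4 — Power factor: PF = cos(φ) = Re(Z)/|Z| = 1000/10596.1 = 0.09437.
Step 5 — Type: Im(Z) = 1.055e+04 ⇒ lagging (phase φ = 84.6°).

PF = 0.09437 (lagging, φ = 84.6°)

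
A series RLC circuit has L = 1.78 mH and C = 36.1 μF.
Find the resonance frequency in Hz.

Step 1 — Resonance condition Im(Z)=0 gives ω₀ = 1/√(LC).
Step 2 — ω₀ = 1/√(0.00178·3.61e-05) = 3945 rad/s.
Step 3 — f₀ = ω₀/(2π) = 627.9 Hz.

f₀ = 627.9 Hz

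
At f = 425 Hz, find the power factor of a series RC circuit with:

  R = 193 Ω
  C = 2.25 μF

Step 1 — Angular frequency: ω = 2π·f = 2π·425 = 2670 rad/s.
Step 2 — Component impedances:
  R: Z = R = 193 Ω
  C: Z = 1/(jωC) = -j/(ω·C) = 0 - j166.4 Ω
Step 3 — Series combination: Z_total = R + C = 193 - j166.4 Ω = 254.9∠-40.8° Ω.
Step 4 — Power factor: PF = cos(φ) = Re(Z)/|Z| = 193/254.85 = 0.7573.
Step 5 — Type: Im(Z) = -166.4 ⇒ leading (phase φ = -40.8°).

PF = 0.7573 (leading, φ = -40.8°)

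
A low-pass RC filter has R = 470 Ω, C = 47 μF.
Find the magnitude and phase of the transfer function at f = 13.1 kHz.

Step 1 — Angular frequency: ω = 2π·1.31e+04 = 8.231e+04 rad/s.
Step 2 — Transfer function: H(jω) = 1/(1 + jωRC).
Step 3 — Denominator: 1 + jωRC = 1 + j·8.231e+04·470·4.7e-05 = 1 + j1818.
Step 4 — H = 3.025e-07 - j0.00055.
Step 5 — Magnitude: |H| = 0.00055 (-65.2 dB); phase: φ = -90.0°.

|H| = 0.00055 (-65.2 dB), φ = -90.0°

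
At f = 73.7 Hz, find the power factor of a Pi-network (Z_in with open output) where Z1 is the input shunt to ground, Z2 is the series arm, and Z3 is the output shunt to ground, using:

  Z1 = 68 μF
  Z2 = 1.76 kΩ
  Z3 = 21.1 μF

Step 1 — Angular frequency: ω = 2π·f = 2π·73.7 = 463.1 rad/s.
Step 2 — Component impedances:
  Z1: Z = 1/(jωC) = -j/(ω·C) = 0 - j31.76 Ω
  Z2: Z = R = 1760 Ω
  Z3: Z = 1/(jωC) = -j/(ω·C) = 0 - j102.3 Ω
Step 3 — With open output, the series arm Z2 and the output shunt Z3 appear in series to ground: Z2 + Z3 = 1760 - j102.3 Ω.
Step 4 — Parallel with input shunt Z1: Z_in = Z1 || (Z2 + Z3) = 0.5697 - j31.71 Ω = 31.72∠-89.0° Ω.
Step 5 — Power factor: PF = cos(φ) = Re(Z)/|Z| = 0.5697/31.72 = 0.01796.
Step 6 — Type: Im(Z) = -31.71 ⇒ leading (phase φ = -89.0°).

PF = 0.01796 (leading, φ = -89.0°)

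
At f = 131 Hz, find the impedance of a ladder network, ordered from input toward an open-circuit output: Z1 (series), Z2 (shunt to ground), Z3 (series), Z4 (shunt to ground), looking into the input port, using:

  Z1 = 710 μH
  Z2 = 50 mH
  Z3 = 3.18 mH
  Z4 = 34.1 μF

Step 1 — Angular frequency: ω = 2π·f = 2π·131 = 823.1 rad/s.
Step 2 — Component impedances:
  Z1: Z = jωL = j·823.1·0.00071 = 0 + j0.5844 Ω
  Z2: Z = jωL = j·823.1·0.05 = 0 + j41.15 Ω
  Z3: Z = jωL = j·823.1·0.00318 = 0 + j2.617 Ω
  Z4: Z = 1/(jωC) = -j/(ω·C) = 0 - j35.63 Ω
Step 3 — Ladder network (open output): work backward from the far end, alternating series and parallel combinations. Z_in = 0 - j166.2 Ω = 166.2∠-90.0° Ω.

Z = 0 - j166.2 Ω = 166.2∠-90.0° Ω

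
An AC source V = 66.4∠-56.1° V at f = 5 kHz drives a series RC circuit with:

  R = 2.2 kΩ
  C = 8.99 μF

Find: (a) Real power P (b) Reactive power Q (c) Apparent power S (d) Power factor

Step 1 — Angular frequency: ω = 2π·f = 2π·5000 = 3.142e+04 rad/s.
Step 2 — Component impedances:
  R: Z = R = 2200 Ω
  C: Z = 1/(jωC) = -j/(ω·C) = 0 - j3.541 Ω
Step 3 — Series combination: Z_total = R + C = 2200 - j3.541 Ω = 2200∠-0.1° Ω.
Step 4 — Source phasor: V = 66.4∠-56.1° V = 37.03 - j55.11 V.
Step 5 — Current: I = V / Z = 0.01687 - j0.02502 A = 0.03018∠-56.0° A.
Step 6 — Complex power: S = V·I* = 2.004 - j0.003225 VA.
Step 7 — Real power: P = Re(S) = 2.004 W.
Step 8 — Reactive power: Q = Im(S) = -0.003225 VAR.
Step 9 — Apparent power: |S| = 2.004 VA.
Step 10 — Power factor: PF = P/|S| = 1 (leading).

(a) P = 2.004 W  (b) Q = -0.003225 VAR  (c) S = 2.004 VA  (d) PF = 1 (leading)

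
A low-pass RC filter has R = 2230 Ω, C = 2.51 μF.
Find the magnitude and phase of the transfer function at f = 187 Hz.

Step 1 — Angular frequency: ω = 2π·187 = 1175 rad/s.
Step 2 — Transfer function: H(jω) = 1/(1 + jωRC).
Step 3 — Denominator: 1 + jωRC = 1 + j·1175·2230·2.51e-06 = 1 + j6.577.
Step 4 — H = 0.0226 - j0.1486.
Step 5 — Magnitude: |H| = 0.1503 (-16.5 dB); phase: φ = -81.4°.

|H| = 0.1503 (-16.5 dB), φ = -81.4°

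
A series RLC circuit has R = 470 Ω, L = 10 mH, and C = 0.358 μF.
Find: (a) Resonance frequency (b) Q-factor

Step 1 — Resonance condition Im(Z)=0 gives ω₀ = 1/√(LC).
Step 2 — ω₀ = 1/√(0.01·3.58e-07) = 1.671e+04 rad/s.
Step 3 — f₀ = ω₀/(2π) = 2660 Hz.
Step 4 — Series Q: Q = ω₀L/R = 1.671e+04·0.01/470 = 0.3556.

(a) f₀ = 2660 Hz  (b) Q = 0.3556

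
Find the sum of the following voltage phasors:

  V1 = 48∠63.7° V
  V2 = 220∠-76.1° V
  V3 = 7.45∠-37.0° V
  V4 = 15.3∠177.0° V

Step 1 — Convert each phasor to rectangular form:
  V1 = 48·(cos(63.7°) + j·sin(63.7°)) = 21.27 + j43.03 V
  V2 = 220·(cos(-76.1°) + j·sin(-76.1°)) = 52.85 - j213.6 V
  V3 = 7.45·(cos(-37.0°) + j·sin(-37.0°)) = 5.95 - j4.484 V
  V4 = 15.3·(cos(177.0°) + j·sin(177.0°)) = -15.28 + j0.8007 V
Step 2 — Sum components: V_total = 64.79 - j174.2 V.
Step 3 — Convert to polar: |V_total| = 185.9 V, ∠V_total = -69.6°.

V_total = 185.9∠-69.6° V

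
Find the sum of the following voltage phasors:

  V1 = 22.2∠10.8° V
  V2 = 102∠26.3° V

Step 1 — Convert each phasor to rectangular form:
  V1 = 22.2·(cos(10.8°) + j·sin(10.8°)) = 21.81 + j4.16 V
  V2 = 102·(cos(26.3°) + j·sin(26.3°)) = 91.44 + j45.19 V
Step 2 — Sum components: V_total = 113.2 + j49.35 V.
Step 3 — Convert to polar: |V_total| = 123.5 V, ∠V_total = 23.5°.

V_total = 123.5∠23.5° V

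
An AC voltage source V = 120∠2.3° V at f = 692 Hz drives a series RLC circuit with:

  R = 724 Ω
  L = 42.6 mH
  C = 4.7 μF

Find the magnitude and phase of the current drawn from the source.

Step 1 — Angular frequency: ω = 2π·f = 2π·692 = 4348 rad/s.
Step 2 — Component impedances:
  R: Z = R = 724 Ω
  L: Z = jωL = j·4348·0.0426 = 0 + j185.2 Ω
  C: Z = 1/(jωC) = -j/(ω·C) = 0 - j48.93 Ω
Step 3 — Series combination: Z_total = R + L + C = 724 + j136.3 Ω = 736.7∠10.7° Ω.
Step 4 — Source phasor: V = 120∠2.3° V = 119.9 + j4.816 V.
Step 5 — Ohm's law: I = V / Z_total = (119.9 + j4.816) / (724 + j136.3) = 0.1612 - j0.02368 A.
Step 6 — Convert to polar: |I| = 0.1629 A, ∠I = -8.4°.

I = 0.1629∠-8.4° A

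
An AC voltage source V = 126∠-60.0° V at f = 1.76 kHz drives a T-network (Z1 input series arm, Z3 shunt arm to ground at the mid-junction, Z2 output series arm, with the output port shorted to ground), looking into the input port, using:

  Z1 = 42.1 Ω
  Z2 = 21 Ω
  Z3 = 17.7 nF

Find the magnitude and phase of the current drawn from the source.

Step 1 — Angular frequency: ω = 2π·f = 2π·1760 = 1.106e+04 rad/s.
Step 2 — Component impedances:
  Z1: Z = R = 42.1 Ω
  Z2: Z = R = 21 Ω
  Z3: Z = 1/(jωC) = -j/(ω·C) = 0 - j5109 Ω
Step 3 — With the output port shorted to ground, the output series arm Z2 runs from the junction to ground; the shunt arm Z3 also runs from the junction to ground. They appear in parallel: Z3 || Z2 = 21 - j0.08632 Ω.
Step 4 — Series with input arm Z1: Z_in = Z1 + (Z3 || Z2) = 63.1 - j0.08632 Ω = 63.1∠-0.1° Ω.
Step 5 — Source phasor: V = 126∠-60.0° V = 63 - j109.1 V.
Step 6 — Ohm's law: I = V / Z_total = (63 - j109.1) / (63.1 - j0.08632) = 1.001 - j1.728 A.
Step 7 — Convert to polar: |I| = 1.997 A, ∠I = -59.9°.

I = 1.997∠-59.9° A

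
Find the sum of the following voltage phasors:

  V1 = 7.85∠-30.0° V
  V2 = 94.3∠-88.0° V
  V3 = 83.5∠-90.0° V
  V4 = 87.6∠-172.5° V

Step 1 — Convert each phasor to rectangular form:
  V1 = 7.85·(cos(-30.0°) + j·sin(-30.0°)) = 6.798 - j3.925 V
  V2 = 94.3·(cos(-88.0°) + j·sin(-88.0°)) = 3.291 - j94.24 V
  V3 = 83.5·(cos(-90.0°) + j·sin(-90.0°)) = 0 - j83.5 V
  V4 = 87.6·(cos(-172.5°) + j·sin(-172.5°)) = -86.85 - j11.43 V
Step 2 — Sum components: V_total = -76.76 - j193.1 V.
Step 3 — Convert to polar: |V_total| = 207.8 V, ∠V_total = -111.7°.

V_total = 207.8∠-111.7° V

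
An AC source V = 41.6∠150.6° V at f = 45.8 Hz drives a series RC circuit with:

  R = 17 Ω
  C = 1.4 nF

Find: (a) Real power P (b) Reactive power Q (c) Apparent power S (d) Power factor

Step 1 — Angular frequency: ω = 2π·f = 2π·45.8 = 287.8 rad/s.
Step 2 — Component impedances:
  R: Z = R = 17 Ω
  C: Z = 1/(jωC) = -j/(ω·C) = 0 - j2.482e+06 Ω
Step 3 — Series combination: Z_total = R + C = 17 - j2.482e+06 Ω = 2.482e+06∠-90.0° Ω.
Step 4 — Source phasor: V = 41.6∠150.6° V = -36.24 + j20.42 V.
Step 5 — Current: I = V / Z = -8.228e-06 - j1.46e-05 A = 1.676e-05∠-119.4° A.
Step 6 — Complex power: S = V·I* = 4.775e-09 - j0.0006972 VA.
Step 7 — Real power: P = Re(S) = 4.775e-09 W.
Step 8 — Reactive power: Q = Im(S) = -0.0006972 VAR.
Step 9 — Apparent power: |S| = 0.0006972 VA.
Step 10 — Power factor: PF = P/|S| = 6.849e-06 (leading).

(a) P = 4.775e-09 W  (b) Q = -0.0006972 VAR  (c) S = 0.0006972 VA  (d) PF = 6.849e-06 (leading)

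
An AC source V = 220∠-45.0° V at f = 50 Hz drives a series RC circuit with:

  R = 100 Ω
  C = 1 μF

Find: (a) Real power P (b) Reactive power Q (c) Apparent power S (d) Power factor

Step 1 — Angular frequency: ω = 2π·f = 2π·50 = 314.2 rad/s.
Step 2 — Component impedances:
  R: Z = R = 100 Ω
  C: Z = 1/(jωC) = -j/(ω·C) = 0 - j3183 Ω
Step 3 — Series combination: Z_total = R + C = 100 - j3183 Ω = 3185∠-88.2° Ω.
Step 4 — Source phasor: V = 220∠-45.0° V = 155.6 - j155.6 V.
Step 5 — Current: I = V / Z = 0.05036 + j0.04729 A = 0.06908∠43.2° A.
Step 6 — Complex power: S = V·I* = 0.4772 - j15.19 VA.
Step 7 — Real power: P = Re(S) = 0.4772 W.
Step 8 — Reactive power: Q = Im(S) = -15.19 VAR.
Step 9 — Apparent power: |S| = 15.2 VA.
Step 10 — Power factor: PF = P/|S| = 0.0314 (leading).

(a) P = 0.4772 W  (b) Q = -15.19 VAR  (c) S = 15.2 VA  (d) PF = 0.0314 (leading)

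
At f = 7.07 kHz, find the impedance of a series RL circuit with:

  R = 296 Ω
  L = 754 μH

Step 1 — Angular frequency: ω = 2π·f = 2π·7070 = 4.442e+04 rad/s.
Step 2 — Component impedances:
  R: Z = R = 296 Ω
  L: Z = jωL = j·4.442e+04·0.000754 = 0 + j33.49 Ω
Step 3 — Series combination: Z_total = R + L = 296 + j33.49 Ω = 297.9∠6.5° Ω.

Z = 296 + j33.49 Ω = 297.9∠6.5° Ω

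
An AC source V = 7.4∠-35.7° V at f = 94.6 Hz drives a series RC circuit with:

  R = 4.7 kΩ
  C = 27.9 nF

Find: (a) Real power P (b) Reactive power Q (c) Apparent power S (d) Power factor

Step 1 — Angular frequency: ω = 2π·f = 2π·94.6 = 594.4 rad/s.
Step 2 — Component impedances:
  R: Z = R = 4700 Ω
  C: Z = 1/(jωC) = -j/(ω·C) = 0 - j6.03e+04 Ω
Step 3 — Series combination: Z_total = R + C = 4700 - j6.03e+04 Ω = 6.048e+04∠-85.5° Ω.
Step 4 — Source phasor: V = 7.4∠-35.7° V = 6.009 - j4.318 V.
Step 5 — Current: I = V / Z = 7.89e-05 + j9.351e-05 A = 0.0001223∠49.8° A.
Step 6 — Complex power: S = V·I* = 7.035e-05 - j0.0009026 VA.
Step 7 — Real power: P = Re(S) = 7.035e-05 W.
Step 8 — Reactive power: Q = Im(S) = -0.0009026 VAR.
Step 9 — Apparent power: |S| = 0.0009054 VA.
Step 10 — Power factor: PF = P/|S| = 0.07771 (leading).

(a) P = 7.035e-05 W  (b) Q = -0.0009026 VAR  (c) S = 0.0009054 VA  (d) PF = 0.07771 (leading)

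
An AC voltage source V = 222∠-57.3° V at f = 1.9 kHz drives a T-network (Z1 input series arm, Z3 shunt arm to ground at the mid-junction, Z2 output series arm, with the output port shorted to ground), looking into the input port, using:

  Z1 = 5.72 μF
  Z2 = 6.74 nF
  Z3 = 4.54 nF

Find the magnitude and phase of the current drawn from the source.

Step 1 — Angular frequency: ω = 2π·f = 2π·1900 = 1.194e+04 rad/s.
Step 2 — Component impedances:
  Z1: Z = 1/(jωC) = -j/(ω·C) = 0 - j14.64 Ω
  Z2: Z = 1/(jωC) = -j/(ω·C) = 0 - j1.243e+04 Ω
  Z3: Z = 1/(jωC) = -j/(ω·C) = 0 - j1.845e+04 Ω
Step 3 — With the output port shorted to ground, the output series arm Z2 runs from the junction to ground; the shunt arm Z3 also runs from the junction to ground. They appear in parallel: Z3 || Z2 = 0 - j7426 Ω.
Step 4 — Series with input arm Z1: Z_in = Z1 + (Z3 || Z2) = 0 - j7441 Ω = 7441∠-90.0° Ω.
Step 5 — Source phasor: V = 222∠-57.3° V = 119.9 - j186.8 V.
Step 6 — Ohm's law: I = V / Z_total = (119.9 - j186.8) / (0 - j7441) = 0.02511 + j0.01612 A.
Step 7 — Convert to polar: |I| = 0.02984 A, ∠I = 32.7°.

I = 0.02984∠32.7° A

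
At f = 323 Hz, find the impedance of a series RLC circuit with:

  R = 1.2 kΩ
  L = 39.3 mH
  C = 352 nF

Step 1 — Angular frequency: ω = 2π·f = 2π·323 = 2029 rad/s.
Step 2 — Component impedances:
  R: Z = R = 1200 Ω
  L: Z = jωL = j·2029·0.0393 = 0 + j79.76 Ω
  C: Z = 1/(jωC) = -j/(ω·C) = 0 - j1400 Ω
Step 3 — Series combination: Z_total = R + L + C = 1200 - j1320 Ω = 1784∠-47.7° Ω.

Z = 1200 - j1320 Ω = 1784∠-47.7° Ω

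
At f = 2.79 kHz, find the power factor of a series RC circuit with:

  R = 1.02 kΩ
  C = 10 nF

Step 1 — Angular frequency: ω = 2π·f = 2π·2790 = 1.753e+04 rad/s.
Step 2 — Component impedances:
  R: Z = R = 1020 Ω
  C: Z = 1/(jωC) = -j/(ω·C) = 0 - j5704 Ω
Step 3 — Series combination: Z_total = R + C = 1020 - j5704 Ω = 5795∠-79.9° Ω.
Step 4 — Power factor: PF = cos(φ) = Re(Z)/|Z| = 1020/5795 = 0.176.
Step 5 — Type: Im(Z) = -5704 ⇒ leading (phase φ = -79.9°).

PF = 0.176 (leading, φ = -79.9°)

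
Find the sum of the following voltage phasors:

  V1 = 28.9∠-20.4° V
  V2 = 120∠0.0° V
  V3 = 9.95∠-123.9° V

Step 1 — Convert each phasor to rectangular form:
  V1 = 28.9·(cos(-20.4°) + j·sin(-20.4°)) = 27.09 - j10.07 V
  V2 = 120·(cos(0.0°) + j·sin(0.0°)) = 120 V
  V3 = 9.95·(cos(-123.9°) + j·sin(-123.9°)) = -5.55 - j8.259 V
Step 2 — Sum components: V_total = 141.5 - j18.33 V.
Step 3 — Convert to polar: |V_total| = 142.7 V, ∠V_total = -7.4°.

V_total = 142.7∠-7.4° V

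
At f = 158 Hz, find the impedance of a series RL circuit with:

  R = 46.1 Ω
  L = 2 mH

Step 1 — Angular frequency: ω = 2π·f = 2π·158 = 992.7 rad/s.
Step 2 — Component impedances:
  R: Z = R = 46.1 Ω
  L: Z = jωL = j·992.7·0.002 = 0 + j1.985 Ω
Step 3 — Series combination: Z_total = R + L = 46.1 + j1.985 Ω = 46.14∠2.5° Ω.

Z = 46.1 + j1.985 Ω = 46.14∠2.5° Ω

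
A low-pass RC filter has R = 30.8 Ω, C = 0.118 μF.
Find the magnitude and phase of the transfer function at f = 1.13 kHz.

Step 1 — Angular frequency: ω = 2π·1130 = 7100 rad/s.
Step 2 — Transfer function: H(jω) = 1/(1 + jωRC).
Step 3 — Denominator: 1 + jωRC = 1 + j·7100·30.8·1.18e-07 = 1 + j0.0258.
Step 4 — H = 0.9993 - j0.02579.
Step 5 — Magnitude: |H| = 0.9997 (-0.0 dB); phase: φ = -1.5°.

|H| = 0.9997 (-0.0 dB), φ = -1.5°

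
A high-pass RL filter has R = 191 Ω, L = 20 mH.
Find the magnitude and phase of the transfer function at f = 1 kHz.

Step 1 — Angular frequency: ω = 2π·1000 = 6283 rad/s.
Step 2 — Transfer function: H(jω) = jωL/(R + jωL).
Step 3 — Numerator jωL = j·125.7; denominator R + jωL = 191 + j125.7.
Step 4 — H = 0.3021 + j0.4592.
Step 5 — Magnitude: |H| = 0.5496 (-5.2 dB); phase: φ = 56.7°.

|H| = 0.5496 (-5.2 dB), φ = 56.7°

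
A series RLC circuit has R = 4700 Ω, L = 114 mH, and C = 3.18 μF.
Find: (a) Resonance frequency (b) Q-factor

Step 1 — Resonance condition Im(Z)=0 gives ω₀ = 1/√(LC).
Step 2 — ω₀ = 1/√(0.114·3.18e-06) = 1661 rad/s.
Step 3 — f₀ = ω₀/(2π) = 264.3 Hz.
Step 4 — Series Q: Q = ω₀L/R = 1661·0.114/4700 = 0.04028.

(a) f₀ = 264.3 Hz  (b) Q = 0.04028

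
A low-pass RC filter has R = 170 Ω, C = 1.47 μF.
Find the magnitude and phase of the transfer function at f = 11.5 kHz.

Step 1 — Angular frequency: ω = 2π·1.15e+04 = 7.226e+04 rad/s.
Step 2 — Transfer function: H(jω) = 1/(1 + jωRC).
Step 3 — Denominator: 1 + jωRC = 1 + j·7.226e+04·170·1.47e-06 = 1 + j18.06.
Step 4 — H = 0.003058 - j0.05521.
Step 5 — Magnitude: |H| = 0.0553 (-25.1 dB); phase: φ = -86.8°.

|H| = 0.0553 (-25.1 dB), φ = -86.8°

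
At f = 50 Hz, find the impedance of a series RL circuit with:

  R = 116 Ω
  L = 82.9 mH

Step 1 — Angular frequency: ω = 2π·f = 2π·50 = 314.2 rad/s.
Step 2 — Component impedances:
  R: Z = R = 116 Ω
  L: Z = jωL = j·314.2·0.0829 = 0 + j26.04 Ω
Step 3 — Series combination: Z_total = R + L = 116 + j26.04 Ω = 118.9∠12.7° Ω.

Z = 116 + j26.04 Ω = 118.9∠12.7° Ω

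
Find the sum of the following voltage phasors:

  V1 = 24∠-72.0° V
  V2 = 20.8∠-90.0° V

Step 1 — Convert each phasor to rectangular form:
  V1 = 24·(cos(-72.0°) + j·sin(-72.0°)) = 7.416 - j22.83 V
  V2 = 20.8·(cos(-90.0°) + j·sin(-90.0°)) = 0 - j20.8 V
Step 2 — Sum components: V_total = 7.416 - j43.63 V.
Step 3 — Convert to polar: |V_total| = 44.25 V, ∠V_total = -80.4°.

V_total = 44.25∠-80.4° V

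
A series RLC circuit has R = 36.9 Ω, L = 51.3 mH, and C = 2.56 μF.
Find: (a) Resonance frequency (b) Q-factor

Step 1 — Resonance condition Im(Z)=0 gives ω₀ = 1/√(LC).
Step 2 — ω₀ = 1/√(0.0513·2.56e-06) = 2759 rad/s.
Step 3 — f₀ = ω₀/(2π) = 439.2 Hz.
Step 4 — Series Q: Q = ω₀L/R = 2759·0.0513/36.9 = 3.836.

(a) f₀ = 439.2 Hz  (b) Q = 3.836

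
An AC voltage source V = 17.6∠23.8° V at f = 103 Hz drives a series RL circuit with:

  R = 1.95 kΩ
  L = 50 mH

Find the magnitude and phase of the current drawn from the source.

Step 1 — Angular frequency: ω = 2π·f = 2π·103 = 647.2 rad/s.
Step 2 — Component impedances:
  R: Z = R = 1950 Ω
  L: Z = jωL = j·647.2·0.05 = 0 + j32.36 Ω
Step 3 — Series combination: Z_total = R + L = 1950 + j32.36 Ω = 1950∠1.0° Ω.
Step 4 — Source phasor: V = 17.6∠23.8° V = 16.1 + j7.102 V.
Step 5 — Ohm's law: I = V / Z_total = (16.1 + j7.102) / (1950 + j32.36) = 0.008316 + j0.003504 A.
Step 6 — Convert to polar: |I| = 0.009024 A, ∠I = 22.8°.

I = 0.009024∠22.8° A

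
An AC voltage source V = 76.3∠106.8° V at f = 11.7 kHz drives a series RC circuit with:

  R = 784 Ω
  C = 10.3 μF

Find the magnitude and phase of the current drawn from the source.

Step 1 — Angular frequency: ω = 2π·f = 2π·1.17e+04 = 7.351e+04 rad/s.
Step 2 — Component impedances:
  R: Z = R = 784 Ω
  C: Z = 1/(jωC) = -j/(ω·C) = 0 - j1.321 Ω
Step 3 — Series combination: Z_total = R + C = 784 - j1.321 Ω = 784∠-0.1° Ω.
Step 4 — Source phasor: V = 76.3∠106.8° V = -22.05 + j73.04 V.
Step 5 — Ohm's law: I = V / Z_total = (-22.05 + j73.04) / (784 - j1.321) = -0.02829 + j0.09312 A.
Step 6 — Convert to polar: |I| = 0.09732 A, ∠I = 106.9°.

I = 0.09732∠106.9° A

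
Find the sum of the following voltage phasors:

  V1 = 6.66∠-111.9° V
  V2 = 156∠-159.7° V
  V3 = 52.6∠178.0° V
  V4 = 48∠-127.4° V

Step 1 — Convert each phasor to rectangular form:
  V1 = 6.66·(cos(-111.9°) + j·sin(-111.9°)) = -2.484 - j6.179 V
  V2 = 156·(cos(-159.7°) + j·sin(-159.7°)) = -146.3 - j54.12 V
  V3 = 52.6·(cos(178.0°) + j·sin(178.0°)) = -52.57 + j1.836 V
  V4 = 48·(cos(-127.4°) + j·sin(-127.4°)) = -29.15 - j38.13 V
Step 2 — Sum components: V_total = -230.5 - j96.6 V.
Step 3 — Convert to polar: |V_total| = 249.9 V, ∠V_total = -157.3°.

V_total = 249.9∠-157.3° V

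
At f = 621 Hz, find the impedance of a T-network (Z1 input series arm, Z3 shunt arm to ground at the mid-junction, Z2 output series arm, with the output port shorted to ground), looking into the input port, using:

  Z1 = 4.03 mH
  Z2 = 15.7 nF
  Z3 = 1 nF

Step 1 — Angular frequency: ω = 2π·f = 2π·621 = 3902 rad/s.
Step 2 — Component impedances:
  Z1: Z = jωL = j·3902·0.00403 = 0 + j15.72 Ω
  Z2: Z = 1/(jωC) = -j/(ω·C) = 0 - j1.632e+04 Ω
  Z3: Z = 1/(jωC) = -j/(ω·C) = 0 - j2.563e+05 Ω
Step 3 — With the output port shorted to ground, the output series arm Z2 runs from the junction to ground; the shunt arm Z3 also runs from the junction to ground. They appear in parallel: Z3 || Z2 = 0 - j1.535e+04 Ω.
Step 4 — Series with input arm Z1: Z_in = Z1 + (Z3 || Z2) = 0 - j1.533e+04 Ω = 1.533e+04∠-90.0° Ω.

Z = 0 - j1.533e+04 Ω = 1.533e+04∠-90.0° Ω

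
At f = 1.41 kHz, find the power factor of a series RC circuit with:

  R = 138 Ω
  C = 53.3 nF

Step 1 — Angular frequency: ω = 2π·f = 2π·1410 = 8859 rad/s.
Step 2 — Component impedances:
  R: Z = R = 138 Ω
  C: Z = 1/(jωC) = -j/(ω·C) = 0 - j2118 Ω
Step 3 — Series combination: Z_total = R + C = 138 - j2118 Ω = 2122∠-86.3° Ω.
Step 4 — Power factor: PF = cos(φ) = Re(Z)/|Z| = 138/2122 = 0.06503.
Step 5 — Type: Im(Z) = -2118 ⇒ leading (phase φ = -86.3°).

PF = 0.06503 (leading, φ = -86.3°)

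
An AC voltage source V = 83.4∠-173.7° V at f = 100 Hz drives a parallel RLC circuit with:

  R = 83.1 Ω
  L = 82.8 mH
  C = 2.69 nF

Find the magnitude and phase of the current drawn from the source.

Step 1 — Angular frequency: ω = 2π·f = 2π·100 = 628.3 rad/s.
Step 2 — Component impedances:
  R: Z = R = 83.1 Ω
  L: Z = jωL = j·628.3·0.0828 = 0 + j52.02 Ω
  C: Z = 1/(jωC) = -j/(ω·C) = 0 - j5.917e+05 Ω
Step 3 — Parallel combination: 1/Z_total = 1/R + 1/L + 1/C; Z_total = 23.4 + j37.38 Ω = 44.1∠57.9° Ω.
Step 4 — Source phasor: V = 83.4∠-173.7° V = -82.9 - j9.152 V.
Step 5 — Ohm's law: I = V / Z_total = (-82.9 - j9.152) / (23.4 + j37.38) = -1.173 + j1.483 A.
Step 6 — Convert to polar: |I| = 1.891 A, ∠I = 128.4°.

I = 1.891∠128.4° A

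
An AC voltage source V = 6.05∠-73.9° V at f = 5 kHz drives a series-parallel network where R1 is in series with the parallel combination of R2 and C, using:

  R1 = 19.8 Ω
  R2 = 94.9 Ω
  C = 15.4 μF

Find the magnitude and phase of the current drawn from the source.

Step 1 — Angular frequency: ω = 2π·f = 2π·5000 = 3.142e+04 rad/s.
Step 2 — Component impedances:
  R1: Z = R = 19.8 Ω
  R2: Z = R = 94.9 Ω
  C: Z = 1/(jωC) = -j/(ω·C) = 0 - j2.067 Ω
Step 3 — Parallel branch: R2 || C = 1/(1/R2 + 1/C) = 0.045 - j2.066 Ω.
Step 4 — Series with R1: Z_total = R1 + (R2 || C) = 19.84 - j2.066 Ω = 19.95∠-5.9° Ω.
Step 5 — Source phasor: V = 6.05∠-73.9° V = 1.678 - j5.813 V.
Step 6 — Ohm's law: I = V / Z_total = (1.678 - j5.813) / (19.84 - j2.066) = 0.1138 - j0.2811 A.
Step 7 — Convert to polar: |I| = 0.3032 A, ∠I = -68.0°.

I = 0.3032∠-68.0° A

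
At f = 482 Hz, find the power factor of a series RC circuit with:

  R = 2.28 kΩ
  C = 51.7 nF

Step 1 — Angular frequency: ω = 2π·f = 2π·482 = 3028 rad/s.
Step 2 — Component impedances:
  R: Z = R = 2280 Ω
  C: Z = 1/(jωC) = -j/(ω·C) = 0 - j6387 Ω
Step 3 — Series combination: Z_total = R + C = 2280 - j6387 Ω = 6782∠-70.4° Ω.
Step 4 — Power factor: PF = cos(φ) = Re(Z)/|Z| = 2280/6782 = 0.3362.
Step 5 — Type: Im(Z) = -6387 ⇒ leading (phase φ = -70.4°).

PF = 0.3362 (leading, φ = -70.4°)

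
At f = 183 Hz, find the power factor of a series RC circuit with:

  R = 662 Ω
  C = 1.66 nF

Step 1 — Angular frequency: ω = 2π·f = 2π·183 = 1150 rad/s.
Step 2 — Component impedances:
  R: Z = R = 662 Ω
  C: Z = 1/(jωC) = -j/(ω·C) = 0 - j5.239e+05 Ω
Step 3 — Series combination: Z_total = R + C = 662 - j5.239e+05 Ω = 5.239e+05∠-89.9° Ω.
Step 4 — Power factor: PF = cos(φ) = Re(Z)/|Z| = 662/5.239e+05 = 0.001264.
Step 5 — Type: Im(Z) = -5.239e+05 ⇒ leading (phase φ = -89.9°).

PF = 0.001264 (leading, φ = -89.9°)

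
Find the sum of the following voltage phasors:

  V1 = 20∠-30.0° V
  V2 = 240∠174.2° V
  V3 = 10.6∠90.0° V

Step 1 — Convert each phasor to rectangular form:
  V1 = 20·(cos(-30.0°) + j·sin(-30.0°)) = 17.32 - j10 V
  V2 = 240·(cos(174.2°) + j·sin(174.2°)) = -238.8 + j24.25 V
  V3 = 10.6·(cos(90.0°) + j·sin(90.0°)) = 0 + j10.6 V
Step 2 — Sum components: V_total = -221.5 + j24.85 V.
Step 3 — Convert to polar: |V_total| = 222.8 V, ∠V_total = 173.6°.

V_total = 222.8∠173.6° V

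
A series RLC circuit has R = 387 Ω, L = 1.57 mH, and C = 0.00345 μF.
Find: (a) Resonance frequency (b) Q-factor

Step 1 — Resonance condition Im(Z)=0 gives ω₀ = 1/√(LC).
Step 2 — ω₀ = 1/√(0.00157·3.45e-09) = 4.297e+05 rad/s.
Step 3 — f₀ = ω₀/(2π) = 6.838e+04 Hz.
Step 4 — Series Q: Q = ω₀L/R = 4.297e+05·0.00157/387 = 1.743.

(a) f₀ = 6.838e+04 Hz  (b) Q = 1.743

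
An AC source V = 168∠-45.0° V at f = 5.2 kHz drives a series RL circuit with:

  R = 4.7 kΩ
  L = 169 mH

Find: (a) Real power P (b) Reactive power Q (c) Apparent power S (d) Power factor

Step 1 — Angular frequency: ω = 2π·f = 2π·5200 = 3.267e+04 rad/s.
Step 2 — Component impedances:
  R: Z = R = 4700 Ω
  L: Z = jωL = j·3.267e+04·0.169 = 0 + j5522 Ω
Step 3 — Series combination: Z_total = R + L = 4700 + j5522 Ω = 7251∠49.6° Ω.
Step 4 — Source phasor: V = 168∠-45.0° V = 118.8 - j118.8 V.
Step 5 — Current: I = V / Z = -0.001856 - j0.02309 A = 0.02317∠-94.6° A.
Step 6 — Complex power: S = V·I* = 2.523 + j2.964 VA.
Step 7 — Real power: P = Re(S) = 2.523 W.
Step 8 — Reactive power: Q = Im(S) = 2.964 VAR.
Step 9 — Apparent power: |S| = 3.892 VA.
Step 10 — Power factor: PF = P/|S| = 0.6482 (lagging).

(a) P = 2.523 W  (b) Q = 2.964 VAR  (c) S = 3.892 VA  (d) PF = 0.6482 (lagging)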